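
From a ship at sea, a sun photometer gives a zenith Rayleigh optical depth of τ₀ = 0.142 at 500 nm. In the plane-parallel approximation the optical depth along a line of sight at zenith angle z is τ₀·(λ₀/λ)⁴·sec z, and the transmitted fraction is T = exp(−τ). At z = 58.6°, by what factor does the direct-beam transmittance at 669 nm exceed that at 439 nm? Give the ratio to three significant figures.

1.45

Airmass: sec 58.6° = 1.9194.
τ(669 nm) = 0.142 × (500/669)⁴ × 1.9194 = 0.142 × 0.3120 × 1.9194 = 0.0850.
τ(439 nm) = 0.142 × (500/439)⁴ × 1.9194 = 0.142 × 1.6828 × 1.9194 = 0.4586.
T(669)/T(439) = exp(τ_B − τ_A) = exp(0.3736) = 1.4529.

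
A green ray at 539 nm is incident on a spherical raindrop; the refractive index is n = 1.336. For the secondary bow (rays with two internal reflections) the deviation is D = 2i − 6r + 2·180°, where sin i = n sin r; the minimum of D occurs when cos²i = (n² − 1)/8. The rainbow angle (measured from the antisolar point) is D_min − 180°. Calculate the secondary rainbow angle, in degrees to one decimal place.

51.7°

cos²i = (1.78490 − 1)/8 = 0.09811; i = arccos(0.31323) = 71.746°.
sin r = sin 71.746°/1.336 = 0.71084; r = 45.303°.
D_min = 2·71.746° − 6·45.303° + 360° = 231.674°.
Rainbow angle = D_min − 180° = 51.674°.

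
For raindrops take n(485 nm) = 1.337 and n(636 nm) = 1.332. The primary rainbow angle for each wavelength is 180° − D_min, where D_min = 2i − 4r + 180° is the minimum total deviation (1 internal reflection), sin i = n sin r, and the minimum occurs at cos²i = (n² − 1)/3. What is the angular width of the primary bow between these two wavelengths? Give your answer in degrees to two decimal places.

0.72°

At 485 nm (n = 1.337): cos²i = 0.26252 → i = 59.178°, r = 39.964°, D_min = 138.500°, rainbow angle = 41.500°.
At 636 nm (n = 1.332): cos²i = 0.25807 → i = 59.469°, r = 40.290°, D_min = 137.776°, rainbow angle = 42.224°.
Angular width = |41.500° − 42.224°| = 0.724°.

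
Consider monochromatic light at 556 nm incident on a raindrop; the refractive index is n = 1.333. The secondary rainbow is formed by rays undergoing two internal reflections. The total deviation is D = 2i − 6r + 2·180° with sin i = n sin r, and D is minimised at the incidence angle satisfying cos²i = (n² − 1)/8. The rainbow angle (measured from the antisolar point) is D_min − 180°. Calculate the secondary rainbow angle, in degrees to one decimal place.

50.9°

cos²i = (1.77689 − 1)/8 = 0.09711; i = arccos(0.31163) = 71.843°.
sin r = sin 71.843°/1.333 = 0.71283; r = 45.466°.
D_min = 2·71.843° − 6·45.466° + 360° = 230.891°.
Rainbow angle = D_min − 180° = 50.891°.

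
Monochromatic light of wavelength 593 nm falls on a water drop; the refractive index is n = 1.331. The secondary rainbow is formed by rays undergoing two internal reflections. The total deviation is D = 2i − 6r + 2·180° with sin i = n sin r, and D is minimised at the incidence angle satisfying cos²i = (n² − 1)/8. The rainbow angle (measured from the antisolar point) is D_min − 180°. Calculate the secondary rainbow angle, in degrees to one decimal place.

50.4°

cos²i = (1.77156 − 1)/8 = 0.09645; i = arccos(0.31056) = 71.907°.
sin r = sin 71.907°/1.331 = 0.71417; r = 45.575°.
D_min = 2·71.907° − 6·45.575° + 360° = 230.365°.
Rainbow angle = D_min − 180° = 50.365°.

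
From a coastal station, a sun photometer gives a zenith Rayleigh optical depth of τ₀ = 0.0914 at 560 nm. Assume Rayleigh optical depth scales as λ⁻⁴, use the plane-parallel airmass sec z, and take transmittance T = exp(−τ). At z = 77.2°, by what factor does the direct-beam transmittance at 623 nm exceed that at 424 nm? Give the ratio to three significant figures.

2.68

Airmass: sec 77.2° = 4.5137.
τ(623 nm) = 0.0914 × (560/623)⁴ × 4.5137 = 0.0914 × 0.6528 × 4.5137 = 0.2693.
τ(424 nm) = 0.0914 × (560/424)⁴ × 4.5137 = 0.0914 × 3.0429 × 4.5137 = 1.2554.
T(623)/T(424) = exp(τ_B − τ_A) = exp(0.9860) = 2.6806.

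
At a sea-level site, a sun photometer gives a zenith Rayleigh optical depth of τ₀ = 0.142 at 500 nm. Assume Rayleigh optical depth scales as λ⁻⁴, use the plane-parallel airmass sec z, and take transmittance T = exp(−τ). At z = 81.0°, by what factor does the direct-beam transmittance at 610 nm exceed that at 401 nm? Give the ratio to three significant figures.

Airmass: sec 81.0° = 6.3925.
τ(610 nm) = 0.142 × (500/610)⁴ × 6.3925 = 0.142 × 0.4514 × 6.3925 = 0.4097.
τ(401 nm) = 0.142 × (500/401)⁴ × 6.3925 = 0.142 × 2.4171 × 6.3925 = 2.1941.
T(610)/T(401) = exp(τ_B − τ_A) = exp(1.7844) = 5.9558.

5.96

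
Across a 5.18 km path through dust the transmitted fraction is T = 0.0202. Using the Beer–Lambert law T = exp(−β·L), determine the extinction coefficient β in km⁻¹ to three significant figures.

Beer–Lambert: T = exp(−βL) ⇒ β = −ln(T)/L = −ln(0.0202)/5.18 = 3.9021/5.18 = 0.7533 km⁻¹.

0.753 km⁻¹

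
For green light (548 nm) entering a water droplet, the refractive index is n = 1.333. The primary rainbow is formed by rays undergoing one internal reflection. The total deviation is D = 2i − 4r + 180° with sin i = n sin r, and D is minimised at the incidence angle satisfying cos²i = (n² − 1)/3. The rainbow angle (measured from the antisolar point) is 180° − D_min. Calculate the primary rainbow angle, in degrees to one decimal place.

42.1°

cos²i = (1.77689 − 1)/3 = 0.25896; i = arccos(0.50888) = 59.410°.
sin r = sin 59.410°/1.333 = 0.64579; r = 40.225°.
D_min = 2·59.410° − 4·40.225° + 180° = 137.922°.
Rainbow angle = 180° − D_min = 42.078°.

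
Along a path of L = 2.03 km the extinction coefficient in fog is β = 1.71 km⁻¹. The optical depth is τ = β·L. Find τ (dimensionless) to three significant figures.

τ = β·L = 1.71 × 2.03 = 3.4713.

3.47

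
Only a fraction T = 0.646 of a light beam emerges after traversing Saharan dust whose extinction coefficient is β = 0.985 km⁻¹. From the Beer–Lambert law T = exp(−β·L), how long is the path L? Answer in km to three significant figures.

0.444 km

Beer–Lambert: T = exp(−βL) ⇒ L = −ln(T)/β = −ln(0.646)/0.985 = 0.4370/0.985 = 0.4436 km.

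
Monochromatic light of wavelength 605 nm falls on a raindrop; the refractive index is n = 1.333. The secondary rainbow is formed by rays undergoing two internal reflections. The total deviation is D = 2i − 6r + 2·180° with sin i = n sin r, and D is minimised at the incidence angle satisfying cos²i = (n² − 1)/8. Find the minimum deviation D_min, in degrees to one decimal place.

cos²i = (1.77689 − 1)/8 = 0.09711; i = arccos(0.31163) = 71.843°.
sin r = sin 71.843°/1.333 = 0.71283; r = 45.466°.
D_min = 2·71.843° − 6·45.466° + 360° = 230.891°.

230.9°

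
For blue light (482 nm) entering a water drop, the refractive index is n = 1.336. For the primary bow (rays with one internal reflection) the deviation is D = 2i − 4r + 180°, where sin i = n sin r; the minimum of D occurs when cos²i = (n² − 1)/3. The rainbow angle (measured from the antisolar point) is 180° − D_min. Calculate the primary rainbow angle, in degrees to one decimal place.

41.6°

cos²i = (1.78490 − 1)/3 = 0.26163; i = arccos(0.51150) = 59.236°.
sin r = sin 59.236°/1.336 = 0.64318; r = 40.029°.
D_min = 2·59.236° − 4·40.029° + 180° = 138.356°.
Rainbow angle = 180° − D_min = 41.644°.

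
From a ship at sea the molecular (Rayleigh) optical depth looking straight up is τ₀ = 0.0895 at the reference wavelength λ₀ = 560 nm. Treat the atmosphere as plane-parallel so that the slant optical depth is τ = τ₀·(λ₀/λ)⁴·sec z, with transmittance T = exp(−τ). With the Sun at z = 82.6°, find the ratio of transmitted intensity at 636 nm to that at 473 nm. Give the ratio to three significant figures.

2.58

Airmass: sec 82.6° = 7.7642.
τ(636 nm) = 0.0895 × (560/636)⁴ × 7.7642 = 0.0895 × 0.6011 × 7.7642 = 0.4177.
τ(473 nm) = 0.0895 × (560/473)⁴ × 7.7642 = 0.0895 × 1.9648 × 7.7642 = 1.3653.
T(636)/T(473) = exp(τ_B − τ_A) = exp(0.9476) = 2.5796.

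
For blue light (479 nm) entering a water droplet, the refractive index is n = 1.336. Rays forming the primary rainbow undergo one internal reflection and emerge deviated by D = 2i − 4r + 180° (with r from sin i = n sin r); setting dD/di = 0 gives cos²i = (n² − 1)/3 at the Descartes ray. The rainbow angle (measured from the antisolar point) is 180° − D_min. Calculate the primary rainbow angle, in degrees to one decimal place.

41.6°

cos²i = (1.78490 − 1)/3 = 0.26163; i = arccos(0.51150) = 59.236°.
sin r = sin 59.236°/1.336 = 0.64318; r = 40.029°.
D_min = 2·59.236° − 4·40.029° + 180° = 138.356°.
Rainbow angle = 180° − D_min = 41.644°.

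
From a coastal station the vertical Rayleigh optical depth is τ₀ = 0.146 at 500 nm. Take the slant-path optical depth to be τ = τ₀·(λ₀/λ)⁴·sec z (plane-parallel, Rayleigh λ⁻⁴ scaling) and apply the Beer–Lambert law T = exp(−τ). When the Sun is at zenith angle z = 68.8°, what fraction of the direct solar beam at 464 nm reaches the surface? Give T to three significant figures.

0.580

sec 68.8° = 2.7653.
τ = 0.146 × (500/464)⁴ × 2.7653 = 0.146 × 1.3484 × 2.7653 = 0.5444.
T = exp(−0.5444) = 0.5802.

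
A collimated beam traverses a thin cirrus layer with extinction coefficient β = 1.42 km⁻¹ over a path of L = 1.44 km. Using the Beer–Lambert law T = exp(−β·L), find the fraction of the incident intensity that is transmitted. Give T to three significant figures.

0.129

τ = β·L = 1.42 × 1.44 = 2.0448.
T = exp(−2.0448) = 0.1294.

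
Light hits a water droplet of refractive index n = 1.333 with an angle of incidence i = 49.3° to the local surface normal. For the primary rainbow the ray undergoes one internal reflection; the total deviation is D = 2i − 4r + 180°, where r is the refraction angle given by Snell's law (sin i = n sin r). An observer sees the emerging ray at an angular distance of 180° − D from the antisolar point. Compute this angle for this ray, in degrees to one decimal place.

40.1°

sin r = sin 49.3° / 1.333 = 0.7581/1.333 = 0.5687; r = 34.66°.
D = 2·49.3° − 4·34.66° + 180° = 98.60° − 138.65° + 180° = 139.95°.
Angle from antisolar point = 180° − D = 40.05°.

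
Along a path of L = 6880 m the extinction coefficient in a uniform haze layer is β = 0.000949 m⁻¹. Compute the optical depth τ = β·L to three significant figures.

6.53

τ = β·L = 0.000949 × 6880 = 6.5291.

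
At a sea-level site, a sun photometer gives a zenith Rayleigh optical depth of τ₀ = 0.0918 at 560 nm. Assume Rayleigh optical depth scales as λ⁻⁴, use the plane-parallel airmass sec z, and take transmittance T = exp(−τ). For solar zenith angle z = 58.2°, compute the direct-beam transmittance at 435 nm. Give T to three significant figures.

sec 58.2° = 1.8977.
τ = 0.0918 × (560/435)⁴ × 1.8977 = 0.0918 × 2.7466 × 1.8977 = 0.4785.
T = exp(−0.4785) = 0.6197.

0.620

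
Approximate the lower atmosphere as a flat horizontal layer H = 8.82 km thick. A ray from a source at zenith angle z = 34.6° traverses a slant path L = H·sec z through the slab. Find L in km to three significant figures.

sec z = 1/cos 34.6° = 1.2149.
L = 8.82 × 1.2149 = 10.715 km.

10.7 km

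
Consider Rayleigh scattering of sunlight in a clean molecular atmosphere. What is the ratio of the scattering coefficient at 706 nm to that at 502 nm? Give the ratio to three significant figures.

Rayleigh scattering ∝ λ⁻⁴, so the ratio of coefficients is the inverse fourth power of the wavelength ratio.
σ(706)/σ(502) = (502/706)⁴ = (0.7110)⁴ = 0.2556.

0.256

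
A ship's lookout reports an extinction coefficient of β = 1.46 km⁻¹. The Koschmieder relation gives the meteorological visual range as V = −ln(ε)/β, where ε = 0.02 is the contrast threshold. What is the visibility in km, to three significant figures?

2.68 km

V = −ln(0.02) / 1.46 = 3.912 / 1.46 = 2.6795 km.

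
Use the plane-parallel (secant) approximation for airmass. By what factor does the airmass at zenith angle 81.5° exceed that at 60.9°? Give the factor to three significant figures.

X(81.5°)/X(60.9°) = sec 81.5° / sec 60.9° = cos 60.9° / cos 81.5° = 0.4863/0.1478 = 3.2903.

3.29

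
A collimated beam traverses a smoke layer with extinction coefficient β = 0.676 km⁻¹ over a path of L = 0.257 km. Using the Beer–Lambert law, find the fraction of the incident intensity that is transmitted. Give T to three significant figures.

τ = β·L = 0.676 × 0.257 = 0.1737.
T = exp(−0.1737) = 0.8405.

0.841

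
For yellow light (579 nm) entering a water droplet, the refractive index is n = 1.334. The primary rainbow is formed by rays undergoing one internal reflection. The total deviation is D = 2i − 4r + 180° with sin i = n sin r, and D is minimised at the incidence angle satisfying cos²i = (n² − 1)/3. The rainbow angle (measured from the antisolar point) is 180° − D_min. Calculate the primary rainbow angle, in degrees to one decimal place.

41.9°

cos²i = (1.77956 − 1)/3 = 0.25985; i = arccos(0.50976) = 59.352°.
sin r = sin 59.352°/1.334 = 0.64492; r = 40.159°.
D_min = 2·59.352° − 4·40.159° + 180° = 138.067°.
Rainbow angle = 180° − D_min = 41.933°.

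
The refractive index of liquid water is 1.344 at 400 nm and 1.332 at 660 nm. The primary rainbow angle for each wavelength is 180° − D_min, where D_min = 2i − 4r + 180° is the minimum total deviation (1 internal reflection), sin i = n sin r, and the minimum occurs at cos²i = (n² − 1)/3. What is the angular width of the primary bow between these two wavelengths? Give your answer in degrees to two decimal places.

At 400 nm (n = 1.344): cos²i = 0.26878 → i = 58.772°, r = 39.512°, D_min = 139.495°, rainbow angle = 40.505°.
At 660 nm (n = 1.332): cos²i = 0.25807 → i = 59.469°, r = 40.290°, D_min = 137.776°, rainbow angle = 42.224°.
Angular width = |40.505° − 42.224°| = 1.719°.

1.72°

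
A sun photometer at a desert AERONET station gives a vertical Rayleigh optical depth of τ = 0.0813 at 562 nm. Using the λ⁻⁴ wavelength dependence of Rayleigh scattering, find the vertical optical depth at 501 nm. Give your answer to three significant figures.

τ(501 nm) = τ(562 nm) × (562/501)⁴ = 0.0813 × (1.1218)⁴ = 0.0813 × 1.5834 = 0.1287.

0.129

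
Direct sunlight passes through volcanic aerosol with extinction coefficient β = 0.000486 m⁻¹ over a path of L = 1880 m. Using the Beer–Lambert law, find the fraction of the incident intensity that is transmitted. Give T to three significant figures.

τ = β·L = 0.000486 × 1880 = 0.9137.
T = exp(−0.9137) = 0.4010.

0.401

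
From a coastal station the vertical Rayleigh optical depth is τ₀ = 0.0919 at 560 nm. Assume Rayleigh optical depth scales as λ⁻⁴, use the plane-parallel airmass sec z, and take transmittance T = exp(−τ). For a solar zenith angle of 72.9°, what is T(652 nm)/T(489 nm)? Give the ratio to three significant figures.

1.44

Airmass: sec 72.9° = 3.4009.
τ(652 nm) = 0.0919 × (560/652)⁴ × 3.4009 = 0.0919 × 0.5442 × 3.4009 = 0.1701.
τ(489 nm) = 0.0919 × (560/489)⁴ × 3.4009 = 0.0919 × 1.7200 × 3.4009 = 0.5376.
T(652)/T(489) = exp(τ_B − τ_A) = exp(0.3675) = 1.4441.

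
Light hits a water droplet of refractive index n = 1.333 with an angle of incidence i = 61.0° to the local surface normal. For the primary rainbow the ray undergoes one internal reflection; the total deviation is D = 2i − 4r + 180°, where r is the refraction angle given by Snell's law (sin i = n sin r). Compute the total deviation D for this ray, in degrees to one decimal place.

138.0°

sin r = sin 61.0° / 1.333 = 0.8746/1.333 = 0.6561; r = 41.01°.
D = 2·61.0° − 4·41.01° + 180° = 122.00° − 164.02° + 180° = 137.98°.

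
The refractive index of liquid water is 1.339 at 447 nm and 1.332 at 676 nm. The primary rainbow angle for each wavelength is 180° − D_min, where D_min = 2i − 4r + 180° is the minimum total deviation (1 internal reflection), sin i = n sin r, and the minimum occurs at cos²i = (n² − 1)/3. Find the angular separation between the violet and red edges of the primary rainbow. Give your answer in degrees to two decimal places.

At 447 nm (n = 1.339): cos²i = 0.26431 → i = 59.062°, r = 39.834°, D_min = 138.786°, rainbow angle = 41.214°.
At 676 nm (n = 1.332): cos²i = 0.25807 → i = 59.469°, r = 40.290°, D_min = 137.776°, rainbow angle = 42.224°.
Angular width = |41.214° − 42.224°| = 1.010°.

1.01°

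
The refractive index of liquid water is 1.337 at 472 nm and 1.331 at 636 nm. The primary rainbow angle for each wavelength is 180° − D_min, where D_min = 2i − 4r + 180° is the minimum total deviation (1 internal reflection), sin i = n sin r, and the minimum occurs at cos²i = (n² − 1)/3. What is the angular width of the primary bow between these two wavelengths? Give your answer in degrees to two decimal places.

At 472 nm (n = 1.337): cos²i = 0.26252 → i = 59.178°, r = 39.964°, D_min = 138.500°, rainbow angle = 41.500°.
At 636 nm (n = 1.331): cos²i = 0.25719 → i = 59.527°, r = 40.356°, D_min = 137.630°, rainbow angle = 42.370°.
Angular width = |41.500° − 42.370°| = 0.870°.

0.87°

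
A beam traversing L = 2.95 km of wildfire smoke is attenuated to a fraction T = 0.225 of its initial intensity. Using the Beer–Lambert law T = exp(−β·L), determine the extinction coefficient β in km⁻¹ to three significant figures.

Beer–Lambert: T = exp(−βL) ⇒ β = −ln(T)/L = −ln(0.225)/2.95 = 1.4917/2.95 = 0.5056 km⁻¹.

0.506 km⁻¹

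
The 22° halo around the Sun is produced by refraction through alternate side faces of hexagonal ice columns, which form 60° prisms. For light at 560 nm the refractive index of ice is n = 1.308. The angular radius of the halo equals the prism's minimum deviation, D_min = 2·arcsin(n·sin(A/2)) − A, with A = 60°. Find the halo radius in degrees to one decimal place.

n·sin(A/2) = 1.308 × sin 30° = 1.308 × 0.5000 = 0.6540.
D_min = 2·arcsin(0.6540) − 60° = 2 × 40.844° − 60° = 21.688°.

21.7°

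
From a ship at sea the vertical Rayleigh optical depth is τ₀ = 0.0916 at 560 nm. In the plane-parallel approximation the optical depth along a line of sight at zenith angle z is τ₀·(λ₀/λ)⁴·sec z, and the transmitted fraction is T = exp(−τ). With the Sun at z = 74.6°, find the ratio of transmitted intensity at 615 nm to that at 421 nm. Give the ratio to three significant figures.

2.32

Airmass: sec 74.6° = 3.7657.
τ(615 nm) = 0.0916 × (560/615)⁴ × 3.7657 = 0.0916 × 0.6875 × 3.7657 = 0.2371.
τ(421 nm) = 0.0916 × (560/421)⁴ × 3.7657 = 0.0916 × 3.1306 × 3.7657 = 1.0798.
T(615)/T(421) = exp(τ_B − τ_A) = exp(0.8427) = 2.3227.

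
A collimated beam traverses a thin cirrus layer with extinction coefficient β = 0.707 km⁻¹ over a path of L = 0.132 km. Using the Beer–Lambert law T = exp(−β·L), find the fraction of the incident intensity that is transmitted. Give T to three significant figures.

τ = β·L = 0.707 × 0.132 = 0.0933.
T = exp(−0.0933) = 0.9109.

0.911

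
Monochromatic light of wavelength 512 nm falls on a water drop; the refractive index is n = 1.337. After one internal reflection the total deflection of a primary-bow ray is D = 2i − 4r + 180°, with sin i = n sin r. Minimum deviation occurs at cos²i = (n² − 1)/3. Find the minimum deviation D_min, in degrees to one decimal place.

cos²i = (1.78757 − 1)/3 = 0.26252; i = arccos(0.51237) = 59.178°.
sin r = sin 59.178°/1.337 = 0.64231; r = 39.964°.
D_min = 2·59.178° − 4·39.964° + 180° = 138.500°.

138.5°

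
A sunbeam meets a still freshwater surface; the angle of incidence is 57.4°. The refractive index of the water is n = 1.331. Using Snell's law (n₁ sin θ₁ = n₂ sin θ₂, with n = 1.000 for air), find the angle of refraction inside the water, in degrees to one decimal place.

39.3°

Snell: sin θ_r = sin θ_i / n = sin 57.4° / 1.331 = 0.8425 / 1.331 = 0.6329.
θ_r = arcsin(0.6329) = 39.27°.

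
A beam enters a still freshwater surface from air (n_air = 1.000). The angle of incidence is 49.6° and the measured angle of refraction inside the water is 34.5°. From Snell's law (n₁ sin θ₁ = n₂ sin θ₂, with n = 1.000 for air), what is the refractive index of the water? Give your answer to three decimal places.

1.345

n = sin θ_i / sin θ_r = sin 49.6° / sin 34.5° = 0.7615 / 0.5664 = 1.3445.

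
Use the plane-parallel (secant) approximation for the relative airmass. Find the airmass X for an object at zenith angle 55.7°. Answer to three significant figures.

1.77

X = sec z = 1/cos 55.7° = 1/0.5635 = 1.7745.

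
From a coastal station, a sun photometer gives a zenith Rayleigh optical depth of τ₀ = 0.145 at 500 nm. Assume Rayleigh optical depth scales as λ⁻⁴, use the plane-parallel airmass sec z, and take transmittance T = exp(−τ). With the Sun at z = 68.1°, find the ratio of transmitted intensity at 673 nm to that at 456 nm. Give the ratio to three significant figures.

Airmass: sec 68.1° = 2.6811.
τ(673 nm) = 0.145 × (500/673)⁴ × 2.6811 = 0.145 × 0.3047 × 2.6811 = 0.1184.
τ(456 nm) = 0.145 × (500/456)⁴ × 2.6811 = 0.145 × 1.4455 × 2.6811 = 0.5619.
T(673)/T(456) = exp(τ_B − τ_A) = exp(0.4435) = 1.5582.

1.56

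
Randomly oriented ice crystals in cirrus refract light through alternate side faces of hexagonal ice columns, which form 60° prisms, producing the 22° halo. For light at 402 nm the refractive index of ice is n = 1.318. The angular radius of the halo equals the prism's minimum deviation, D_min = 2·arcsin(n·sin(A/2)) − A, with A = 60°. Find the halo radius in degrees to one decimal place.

22.4°

n·sin(A/2) = 1.318 × sin 30° = 1.318 × 0.5000 = 0.6590.
D_min = 2·arcsin(0.6590) − 60° = 2 × 41.224° − 60° = 22.447°.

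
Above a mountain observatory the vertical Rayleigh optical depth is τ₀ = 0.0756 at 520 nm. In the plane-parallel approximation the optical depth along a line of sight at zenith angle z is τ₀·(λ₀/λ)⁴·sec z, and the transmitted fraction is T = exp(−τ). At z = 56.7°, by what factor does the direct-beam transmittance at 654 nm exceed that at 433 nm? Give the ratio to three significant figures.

1.26

Airmass: sec 56.7° = 1.8214.
τ(654 nm) = 0.0756 × (520/654)⁴ × 1.8214 = 0.0756 × 0.3997 × 1.8214 = 0.0550.
τ(433 nm) = 0.0756 × (520/433)⁴ × 1.8214 = 0.0756 × 2.0800 × 1.8214 = 0.2864.
T(654)/T(433) = exp(τ_B − τ_A) = exp(0.2314) = 1.2603.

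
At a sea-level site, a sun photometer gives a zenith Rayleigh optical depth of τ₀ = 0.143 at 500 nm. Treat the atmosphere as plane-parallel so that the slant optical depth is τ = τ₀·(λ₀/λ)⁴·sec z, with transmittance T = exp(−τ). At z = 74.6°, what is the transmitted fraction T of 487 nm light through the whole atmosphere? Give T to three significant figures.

0.550

sec 74.6° = 3.7657.
τ = 0.143 × (500/487)⁴ × 3.7657 = 0.143 × 1.1111 × 3.7657 = 0.5983.
T = exp(−0.5983) = 0.5497.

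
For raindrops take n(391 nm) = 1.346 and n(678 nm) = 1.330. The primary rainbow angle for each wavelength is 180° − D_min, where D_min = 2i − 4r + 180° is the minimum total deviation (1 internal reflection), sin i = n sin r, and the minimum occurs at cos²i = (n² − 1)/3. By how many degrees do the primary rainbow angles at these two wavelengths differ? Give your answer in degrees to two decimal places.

2.29°

At 391 nm (n = 1.346): cos²i = 0.27057 → i = 58.657°, r = 39.384°, D_min = 139.775°, rainbow angle = 40.225°.
At 678 nm (n = 1.330): cos²i = 0.25630 → i = 59.585°, r = 40.422°, D_min = 137.484°, rainbow angle = 42.516°.
Angular width = |40.225° − 42.516°| = 2.292°.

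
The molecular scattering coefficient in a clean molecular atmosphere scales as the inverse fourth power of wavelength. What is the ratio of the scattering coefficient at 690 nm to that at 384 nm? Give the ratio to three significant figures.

Rayleigh scattering ∝ λ⁻⁴, so the ratio of coefficients is the inverse fourth power of the wavelength ratio.
σ(690)/σ(384) = (384/690)⁴ = (0.5565)⁴ = 0.09592.

0.0959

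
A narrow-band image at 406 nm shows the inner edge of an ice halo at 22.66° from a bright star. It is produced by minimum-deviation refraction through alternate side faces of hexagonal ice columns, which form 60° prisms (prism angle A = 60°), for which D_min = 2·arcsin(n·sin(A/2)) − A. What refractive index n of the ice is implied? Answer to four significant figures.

1.321

Rearranging: n = sin((D_min + A)/2) / sin(A/2).
(D_min + A)/2 = (22.66° + 60°)/2 = 41.330°.
n = sin 41.330° / sin 30° = 0.6604 / 0.5000 = 1.3208.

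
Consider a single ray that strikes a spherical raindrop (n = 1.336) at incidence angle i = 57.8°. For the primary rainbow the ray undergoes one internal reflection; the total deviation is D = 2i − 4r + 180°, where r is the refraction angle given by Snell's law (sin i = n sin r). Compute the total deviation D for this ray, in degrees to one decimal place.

sin r = sin 57.8° / 1.336 = 0.8462/1.336 = 0.6334; r = 39.30°.
D = 2·57.8° − 4·39.30° + 180° = 115.60° − 157.20° + 180° = 138.40°.

138.4°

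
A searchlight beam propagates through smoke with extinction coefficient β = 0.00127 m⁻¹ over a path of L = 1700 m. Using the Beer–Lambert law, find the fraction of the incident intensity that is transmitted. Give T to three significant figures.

τ = β·L = 0.00127 × 1700 = 2.1590.
T = exp(−2.1590) = 0.1154.

0.115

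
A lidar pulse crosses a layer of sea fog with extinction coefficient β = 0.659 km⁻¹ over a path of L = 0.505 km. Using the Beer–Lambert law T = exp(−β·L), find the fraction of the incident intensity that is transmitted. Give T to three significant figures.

0.717

τ = β·L = 0.659 × 0.505 = 0.3328.
T = exp(−0.3328) = 0.7169.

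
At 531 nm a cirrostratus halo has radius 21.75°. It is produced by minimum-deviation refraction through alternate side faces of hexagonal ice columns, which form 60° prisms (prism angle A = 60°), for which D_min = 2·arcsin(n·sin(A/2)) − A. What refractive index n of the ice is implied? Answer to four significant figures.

Rearranging: n = sin((D_min + A)/2) / sin(A/2).
(D_min + A)/2 = (21.75° + 60°)/2 = 40.875°.
n = sin 40.875° / sin 30° = 0.6544 / 0.5000 = 1.3088.

1.309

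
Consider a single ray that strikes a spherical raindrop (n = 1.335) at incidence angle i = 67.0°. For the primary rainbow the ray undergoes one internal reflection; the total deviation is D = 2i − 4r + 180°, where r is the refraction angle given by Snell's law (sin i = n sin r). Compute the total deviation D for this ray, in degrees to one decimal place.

139.6°

sin r = sin 67.0° / 1.335 = 0.9205/1.335 = 0.6895; r = 43.59°.
D = 2·67.0° − 4·43.59° + 180° = 134.00° − 174.37° + 180° = 139.63°.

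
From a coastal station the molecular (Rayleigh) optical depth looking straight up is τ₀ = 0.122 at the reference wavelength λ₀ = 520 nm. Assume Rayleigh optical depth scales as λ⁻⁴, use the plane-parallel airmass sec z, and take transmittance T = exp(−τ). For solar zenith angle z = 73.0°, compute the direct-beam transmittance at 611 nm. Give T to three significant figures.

sec 73.0° = 3.4203.
τ = 0.122 × (520/611)⁴ × 3.4203 = 0.122 × 0.5246 × 3.4203 = 0.2189.
T = exp(−0.2189) = 0.8034.

0.803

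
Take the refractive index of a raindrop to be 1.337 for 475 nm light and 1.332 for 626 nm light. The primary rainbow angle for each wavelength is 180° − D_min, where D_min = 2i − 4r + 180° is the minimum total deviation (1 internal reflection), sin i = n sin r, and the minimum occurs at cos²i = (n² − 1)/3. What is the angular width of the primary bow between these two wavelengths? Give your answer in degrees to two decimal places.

0.72°

At 475 nm (n = 1.337): cos²i = 0.26252 → i = 59.178°, r = 39.964°, D_min = 138.500°, rainbow angle = 41.500°.
At 626 nm (n = 1.332): cos²i = 0.25807 → i = 59.469°, r = 40.290°, D_min = 137.776°, rainbow angle = 42.224°.
Angular width = |41.500° − 42.224°| = 0.724°.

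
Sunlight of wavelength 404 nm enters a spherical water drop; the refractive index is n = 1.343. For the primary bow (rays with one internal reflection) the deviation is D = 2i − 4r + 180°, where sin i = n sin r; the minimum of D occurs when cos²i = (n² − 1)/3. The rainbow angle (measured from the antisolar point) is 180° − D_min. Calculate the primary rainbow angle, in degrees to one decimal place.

cos²i = (1.80365 − 1)/3 = 0.26788; i = arccos(0.51757) = 58.830°.
sin r = sin 58.830°/1.343 = 0.63711; r = 39.577°.
D_min = 2·58.830° − 4·39.577° + 180° = 139.354°.
Rainbow angle = 180° − D_min = 40.646°.

40.6°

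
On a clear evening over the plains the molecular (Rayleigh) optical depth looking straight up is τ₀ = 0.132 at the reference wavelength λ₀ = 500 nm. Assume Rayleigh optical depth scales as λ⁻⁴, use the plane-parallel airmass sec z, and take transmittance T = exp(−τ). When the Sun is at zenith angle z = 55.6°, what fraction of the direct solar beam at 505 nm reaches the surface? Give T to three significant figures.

sec 55.6° = 1.7700.
τ = 0.132 × (500/505)⁴ × 1.7700 = 0.132 × 0.9610 × 1.7700 = 0.2245.
T = exp(−0.2245) = 0.7989.

0.799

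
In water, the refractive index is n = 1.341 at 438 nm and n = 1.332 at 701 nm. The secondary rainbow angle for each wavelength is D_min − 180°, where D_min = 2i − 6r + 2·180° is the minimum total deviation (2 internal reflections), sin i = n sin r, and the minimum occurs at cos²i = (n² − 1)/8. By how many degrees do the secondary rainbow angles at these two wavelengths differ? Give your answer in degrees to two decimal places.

At 438 nm (n = 1.341): cos²i = 0.09979 → i = 71.586°, r = 45.034°, D_min = 232.966°, rainbow angle = 52.966°.
At 701 nm (n = 1.332): cos²i = 0.09678 → i = 71.875°, r = 45.520°, D_min = 230.628°, rainbow angle = 50.628°.
Angular width = |52.966° − 50.628°| = 2.337°.

2.34°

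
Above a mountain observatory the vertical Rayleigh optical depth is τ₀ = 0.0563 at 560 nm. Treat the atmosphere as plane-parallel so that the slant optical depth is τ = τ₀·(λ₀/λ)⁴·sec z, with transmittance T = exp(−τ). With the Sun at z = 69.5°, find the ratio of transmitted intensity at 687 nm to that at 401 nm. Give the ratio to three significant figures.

1.72

Airmass: sec 69.5° = 2.8555.
τ(687 nm) = 0.0563 × (560/687)⁴ × 2.8555 = 0.0563 × 0.4415 × 2.8555 = 0.0710.
τ(401 nm) = 0.0563 × (560/401)⁴ × 2.8555 = 0.0563 × 3.8034 × 2.8555 = 0.6114.
T(687)/T(401) = exp(τ_B − τ_A) = exp(0.5405) = 1.7168.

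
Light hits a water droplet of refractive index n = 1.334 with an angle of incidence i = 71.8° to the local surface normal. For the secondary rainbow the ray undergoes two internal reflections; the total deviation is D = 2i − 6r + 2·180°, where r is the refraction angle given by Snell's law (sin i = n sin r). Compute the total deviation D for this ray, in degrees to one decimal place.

231.2°

sin r = sin 71.8° / 1.334 = 0.9500/1.334 = 0.7121; r = 45.41°.
D = 2·71.8° − 6·45.41° + 2·180° = 143.60° − 272.45° + 360° = 231.15°.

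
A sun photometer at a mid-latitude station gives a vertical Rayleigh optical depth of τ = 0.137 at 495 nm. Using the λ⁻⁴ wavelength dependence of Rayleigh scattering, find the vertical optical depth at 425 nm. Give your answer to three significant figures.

0.252

τ(425 nm) = τ(495 nm) × (495/425)⁴ = 0.137 × (1.1647)⁴ = 0.137 × 1.8402 = 0.2521.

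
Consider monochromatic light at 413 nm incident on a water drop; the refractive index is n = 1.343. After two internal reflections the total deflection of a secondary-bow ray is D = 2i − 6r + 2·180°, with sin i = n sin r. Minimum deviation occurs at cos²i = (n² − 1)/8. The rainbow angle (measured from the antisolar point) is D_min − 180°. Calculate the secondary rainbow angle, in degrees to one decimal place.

53.5°

cos²i = (1.80365 − 1)/8 = 0.10046; i = arccos(0.31695) = 71.522°.
sin r = sin 71.522°/1.343 = 0.70621; r = 44.928°.
D_min = 2·71.522° − 6·44.928° + 360° = 233.478°.
Rainbow angle = D_min − 180° = 53.478°.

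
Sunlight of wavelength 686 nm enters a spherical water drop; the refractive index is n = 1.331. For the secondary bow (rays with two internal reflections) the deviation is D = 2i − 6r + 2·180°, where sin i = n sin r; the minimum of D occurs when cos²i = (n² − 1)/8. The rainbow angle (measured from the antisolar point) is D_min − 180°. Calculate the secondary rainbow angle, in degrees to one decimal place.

50.4°

cos²i = (1.77156 − 1)/8 = 0.09645; i = arccos(0.31056) = 71.907°.
sin r = sin 71.907°/1.331 = 0.71417; r = 45.575°.
D_min = 2·71.907° − 6·45.575° + 360° = 230.365°.
Rainbow angle = D_min − 180° = 50.365°.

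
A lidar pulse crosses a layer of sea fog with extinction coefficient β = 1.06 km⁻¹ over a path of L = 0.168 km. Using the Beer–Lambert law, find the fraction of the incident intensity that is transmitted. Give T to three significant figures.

0.837

τ = β·L = 1.06 × 0.168 = 0.1781.
T = exp(−0.1781) = 0.8369.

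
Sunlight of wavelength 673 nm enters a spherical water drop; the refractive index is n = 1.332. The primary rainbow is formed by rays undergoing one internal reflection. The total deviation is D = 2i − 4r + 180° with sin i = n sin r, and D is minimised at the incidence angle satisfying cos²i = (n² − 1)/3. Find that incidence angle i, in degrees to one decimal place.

cos²i = (1.332² − 1)/3 = (1.77422 − 1)/3 = 0.25807.
cos i = 0.50801, so i = 59.469°.

59.5°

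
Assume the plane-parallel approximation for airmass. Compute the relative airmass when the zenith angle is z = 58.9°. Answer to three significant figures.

X = sec z = 1/cos 58.9° = 1/0.5165 = 1.9360.

1.94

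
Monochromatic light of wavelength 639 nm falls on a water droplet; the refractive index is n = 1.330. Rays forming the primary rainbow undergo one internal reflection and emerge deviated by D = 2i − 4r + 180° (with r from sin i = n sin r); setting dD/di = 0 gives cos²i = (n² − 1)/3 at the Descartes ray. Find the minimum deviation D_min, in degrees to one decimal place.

cos²i = (1.76890 − 1)/3 = 0.25630; i = arccos(0.50626) = 59.585°.
sin r = sin 59.585°/1.330 = 0.64841; r = 40.422°.
D_min = 2·59.585° − 4·40.422° + 180° = 137.484°.

137.5°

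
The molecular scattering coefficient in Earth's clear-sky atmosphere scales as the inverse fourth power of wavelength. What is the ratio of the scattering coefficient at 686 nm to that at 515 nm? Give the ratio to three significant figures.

Rayleigh scattering ∝ λ⁻⁴, so the ratio of coefficients is the inverse fourth power of the wavelength ratio.
σ(686)/σ(515) = (515/686)⁴ = (0.7507)⁴ = 0.3176.

0.318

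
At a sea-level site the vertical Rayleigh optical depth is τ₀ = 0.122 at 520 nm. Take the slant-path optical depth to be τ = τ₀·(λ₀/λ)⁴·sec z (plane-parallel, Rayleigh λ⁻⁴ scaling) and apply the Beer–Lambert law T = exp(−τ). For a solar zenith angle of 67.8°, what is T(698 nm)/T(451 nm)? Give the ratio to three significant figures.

Airmass: sec 67.8° = 2.6466.
τ(698 nm) = 0.122 × (520/698)⁴ × 2.6466 = 0.122 × 0.3080 × 2.6466 = 0.0995.
τ(451 nm) = 0.122 × (520/451)⁴ × 2.6466 = 0.122 × 1.7673 × 2.6466 = 0.5706.
T(698)/T(451) = exp(τ_B − τ_A) = exp(0.4712) = 1.6019.

1.60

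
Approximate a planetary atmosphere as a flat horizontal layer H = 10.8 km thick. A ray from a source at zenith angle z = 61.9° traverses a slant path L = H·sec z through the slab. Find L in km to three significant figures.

22.9 km

sec z = 1/cos 61.9° = 2.1231.
L = 10.8 × 2.1231 = 22.929 km.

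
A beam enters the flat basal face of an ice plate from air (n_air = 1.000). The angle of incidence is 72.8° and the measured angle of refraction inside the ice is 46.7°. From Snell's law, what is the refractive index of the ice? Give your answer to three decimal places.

n = sin θ_i / sin θ_r = sin 72.8° / sin 46.7° = 0.9553 / 0.7278 = 1.3126.

1.313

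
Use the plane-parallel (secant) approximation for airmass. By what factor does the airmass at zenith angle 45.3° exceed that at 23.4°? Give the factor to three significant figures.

1.30

X(45.3°)/X(23.4°) = sec 45.3° / sec 23.4° = cos 23.4° / cos 45.3° = 0.9178/0.7034 = 1.3048.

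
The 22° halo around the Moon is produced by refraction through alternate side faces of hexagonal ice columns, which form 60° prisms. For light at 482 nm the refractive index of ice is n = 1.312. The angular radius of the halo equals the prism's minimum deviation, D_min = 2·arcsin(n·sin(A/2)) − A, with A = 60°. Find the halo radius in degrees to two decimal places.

21.99°

n·sin(A/2) = 1.312 × sin 30° = 1.312 × 0.5000 = 0.6560.
D_min = 2·arcsin(0.6560) − 60° = 2 × 40.996° − 60° = 21.991°.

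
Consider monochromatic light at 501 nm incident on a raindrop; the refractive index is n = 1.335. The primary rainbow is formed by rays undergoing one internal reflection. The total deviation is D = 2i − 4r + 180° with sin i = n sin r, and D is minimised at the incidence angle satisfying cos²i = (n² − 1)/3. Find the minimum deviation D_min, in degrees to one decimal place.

cos²i = (1.78222 − 1)/3 = 0.26074; i = arccos(0.51063) = 59.294°.
sin r = sin 59.294°/1.335 = 0.64405; r = 40.094°.
D_min = 2·59.294° − 4·40.094° + 180° = 138.212°.

138.2°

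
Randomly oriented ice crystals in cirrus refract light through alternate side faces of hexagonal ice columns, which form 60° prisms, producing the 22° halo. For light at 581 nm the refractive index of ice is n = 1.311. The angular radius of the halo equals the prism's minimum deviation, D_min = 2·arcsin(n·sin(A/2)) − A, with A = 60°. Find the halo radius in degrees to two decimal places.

21.92°

n·sin(A/2) = 1.311 × sin 30° = 1.311 × 0.5000 = 0.6555.
D_min = 2·arcsin(0.6555) − 60° = 2 × 40.958° − 60° = 21.915°.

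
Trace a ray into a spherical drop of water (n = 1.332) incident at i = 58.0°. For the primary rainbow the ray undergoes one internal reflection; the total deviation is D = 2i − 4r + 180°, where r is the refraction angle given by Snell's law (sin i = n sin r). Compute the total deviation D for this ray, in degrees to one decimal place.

sin r = sin 58.0° / 1.332 = 0.8480/1.332 = 0.6367; r = 39.54°.
D = 2·58.0° − 4·39.54° + 180° = 116.00° − 158.18° + 180° = 137.82°.

137.8°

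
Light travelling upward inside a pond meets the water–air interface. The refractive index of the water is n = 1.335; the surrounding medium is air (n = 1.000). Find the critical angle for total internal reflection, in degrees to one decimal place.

48.5°

sin θ_c = n_air / n = 1.000 / 1.335 = 0.7491.
θ_c = arcsin(0.7491) = 48.51°.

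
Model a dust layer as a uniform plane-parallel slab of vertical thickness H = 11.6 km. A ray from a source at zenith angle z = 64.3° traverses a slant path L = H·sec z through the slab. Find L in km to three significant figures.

26.7 km

sec z = 1/cos 64.3° = 2.3060.
L = 11.6 × 2.3060 = 26.749 km.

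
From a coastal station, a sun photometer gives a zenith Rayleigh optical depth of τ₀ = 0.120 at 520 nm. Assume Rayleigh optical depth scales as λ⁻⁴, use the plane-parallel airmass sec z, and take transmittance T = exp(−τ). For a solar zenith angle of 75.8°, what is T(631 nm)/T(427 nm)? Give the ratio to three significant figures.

Airmass: sec 75.8° = 4.0765.
τ(631 nm) = 0.120 × (520/631)⁴ × 4.0765 = 0.120 × 0.4612 × 4.0765 = 0.2256.
τ(427 nm) = 0.120 × (520/427)⁴ × 4.0765 = 0.120 × 2.1994 × 4.0765 = 1.0759.
T(631)/T(427) = exp(τ_B − τ_A) = exp(0.8503) = 2.3403.

2.34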